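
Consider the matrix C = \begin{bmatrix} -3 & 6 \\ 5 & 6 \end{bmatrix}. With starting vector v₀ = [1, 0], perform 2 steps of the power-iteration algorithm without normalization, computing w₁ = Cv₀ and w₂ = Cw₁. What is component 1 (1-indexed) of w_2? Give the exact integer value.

w1 = Cv₀ = ((-3)·1 + 6·0; 5·1 + 6·0) = (-3, 5)
w2 = Cw1 = ((-3)·(-3) + 6·5; 5·(-3) + 6·5) = (39, 15)
The requested component of w2 is 39.

39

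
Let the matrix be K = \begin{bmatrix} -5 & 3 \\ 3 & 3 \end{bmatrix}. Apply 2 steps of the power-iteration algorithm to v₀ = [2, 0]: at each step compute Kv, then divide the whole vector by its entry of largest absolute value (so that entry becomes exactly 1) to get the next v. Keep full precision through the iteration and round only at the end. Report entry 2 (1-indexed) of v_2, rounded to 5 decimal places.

Kv0 = (-10.000000, 6.000000); divide by -10.000000 → v1 = (1.000000, -0.600000)
Kv1 = (-6.800000, 1.200000); divide by -6.800000 → v2 = (1.000000, -0.176471)
Requested entry of v2: -12/68 = -0.17647

-0.17647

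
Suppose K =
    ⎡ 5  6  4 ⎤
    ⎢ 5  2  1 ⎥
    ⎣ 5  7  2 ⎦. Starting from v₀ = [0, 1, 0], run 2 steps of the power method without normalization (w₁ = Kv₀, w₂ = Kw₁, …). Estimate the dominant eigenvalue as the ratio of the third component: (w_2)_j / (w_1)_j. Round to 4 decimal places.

λ ≈ 8.2857

w1 = Kv₀ = (6, 2, 7)
w2 = Kw1 = (70, 41, 58)
Ratio at component: 58 / 7 = 8.2857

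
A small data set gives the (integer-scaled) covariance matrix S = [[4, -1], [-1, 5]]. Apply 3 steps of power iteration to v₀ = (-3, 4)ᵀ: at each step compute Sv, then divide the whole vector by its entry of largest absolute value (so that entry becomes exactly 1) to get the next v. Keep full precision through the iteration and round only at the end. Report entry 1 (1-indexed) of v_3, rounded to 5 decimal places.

Sv0 = (-16.000000, 23.000000); divide by 23.000000 → v1 = (-0.695652, 1.000000)
Sv1 = (-3.782609, 5.695652); divide by 5.695652 → v2 = (-0.664122, 1.000000)
Sv2 = (-3.656489, 5.664122); divide by 5.664122 → v3 = (-0.645553, 1.000000)
Requested entry of v3: -479/742 = -0.64555

-0.64555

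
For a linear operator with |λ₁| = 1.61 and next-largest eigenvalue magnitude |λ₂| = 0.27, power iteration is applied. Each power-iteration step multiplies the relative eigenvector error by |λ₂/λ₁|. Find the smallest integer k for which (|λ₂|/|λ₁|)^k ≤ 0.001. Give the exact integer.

4

|λ₂/λ₁| = 0.27/1.61 = 0.16770
Need k ≥ ln(0.001) / ln(0.16770) = -6.9078 / -1.7856 ≈ 3.869
Smallest integer k satisfying the bound: 4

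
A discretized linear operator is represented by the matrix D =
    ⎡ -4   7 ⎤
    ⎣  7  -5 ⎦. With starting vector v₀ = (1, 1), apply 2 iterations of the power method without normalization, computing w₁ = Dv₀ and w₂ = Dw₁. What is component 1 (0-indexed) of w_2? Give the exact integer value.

11

w1 = Dv₀ = ((-4)·1 + 7·1; 7·1 + (-5)·1) = (3, 2)
w2 = Dw1 = ((-4)·3 + 7·2; 7·3 + (-5)·2) = (2, 11)
The requested component of w2 is 11.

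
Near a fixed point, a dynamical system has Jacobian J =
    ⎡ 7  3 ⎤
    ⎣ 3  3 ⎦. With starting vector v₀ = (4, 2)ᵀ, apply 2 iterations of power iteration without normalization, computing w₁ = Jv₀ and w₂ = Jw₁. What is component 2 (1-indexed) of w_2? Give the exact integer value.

156

w1 = Jv₀ = (7·4 + 3·2; 3·4 + 3·2) = (34, 18)
w2 = Jw1 = (7·34 + 3·18; 3·34 + 3·18) = (292, 156)
The requested component of w2 is 156.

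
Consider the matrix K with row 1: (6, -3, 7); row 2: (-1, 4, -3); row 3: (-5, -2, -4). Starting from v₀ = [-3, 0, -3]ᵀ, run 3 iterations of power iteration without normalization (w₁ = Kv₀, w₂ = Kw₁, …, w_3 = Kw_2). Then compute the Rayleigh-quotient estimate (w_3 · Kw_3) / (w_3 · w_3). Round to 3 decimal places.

w1 = Kv₀ = (6·(-3) + (-3)·0 + 7·(-3); (-1)·(-3) + 4·0 + (-3)·(-3); (-5)·(-3) + (-2)·0 + (-4)·(-3)) = (-39, 12, 27)
w2 = Kw1 = (6·(-39) + (-3)·12 + 7·27; (-1)·(-39) + 4·12 + (-3)·27; (-5)·(-39) + (-2)·12 + (-4)·27) = (-81, 6, 63)
w3 = Kw2 = (-63, -84, 141)
Kw3 = (861, -696, -81)
w3·Kw3 = (-63)·861 + (-84)·(-696) + 141·(-81) = -7200; w3·w3 = (-63)·(-63) + (-84)·(-84) + 141·141 = 30906
λ ≈ -7200/30906 = -0.233

λ ≈ -0.233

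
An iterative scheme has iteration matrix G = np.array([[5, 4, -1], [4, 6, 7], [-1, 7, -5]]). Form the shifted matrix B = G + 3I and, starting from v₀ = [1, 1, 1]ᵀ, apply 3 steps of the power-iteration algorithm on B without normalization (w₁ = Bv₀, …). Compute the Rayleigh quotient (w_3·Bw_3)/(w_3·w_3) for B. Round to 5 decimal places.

B = G + 3I has rows (8, 4, -1); (4, 9, 7); (-1, 7, -2)
w1 = Bv₀ = (11, 20, 4)
w2 = Bw1 = (164, 252, 121)
w3 = Bw2 = (2199, 3771, 1358)
Bw3 = (31318, 52241, 21482)
w3·Bw3 = 295041649; w3·w3 = 20900206; μ ≈ 295041649/20900206 = 14.11669

μ ≈ 14.11669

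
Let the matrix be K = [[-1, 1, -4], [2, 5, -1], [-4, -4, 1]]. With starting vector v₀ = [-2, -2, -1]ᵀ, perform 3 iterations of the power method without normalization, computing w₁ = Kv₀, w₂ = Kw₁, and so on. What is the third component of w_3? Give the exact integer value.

647

w1 = Kv₀ = ((-1)·(-2) + 1·(-2) + (-4)·(-1); 2·(-2) + 5·(-2) + (-1)·(-1); (-4)·(-2) + (-4)·(-2) + 1·(-1)) = (4, -13, 15)
w2 = Kw1 = ((-1)·4 + 1·(-13) + (-4)·15; 2·4 + 5·(-13) + (-1)·15; (-4)·4 + (-4)·(-13) + 1·15) = (-77, -72, 51)
w3 = Kw2 = (-199, -565, 647)
The requested component of w3 is 647.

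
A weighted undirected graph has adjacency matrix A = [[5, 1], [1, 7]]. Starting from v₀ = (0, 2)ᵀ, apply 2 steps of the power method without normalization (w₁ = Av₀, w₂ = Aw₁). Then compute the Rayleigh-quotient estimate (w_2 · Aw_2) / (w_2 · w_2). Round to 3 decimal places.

w1 = Av₀ = (5·0 + 1·2; 1·0 + 7·2) = (2, 14)
w2 = Aw1 = (5·2 + 1·14; 1·2 + 7·14) = (24, 100)
Aw2 = (220, 724)
w2·Aw2 = 24·220 + 100·724 = 77680; w2·w2 = 24·24 + 100·100 = 10576
λ ≈ 77680/10576 = 7.345

λ ≈ 7.345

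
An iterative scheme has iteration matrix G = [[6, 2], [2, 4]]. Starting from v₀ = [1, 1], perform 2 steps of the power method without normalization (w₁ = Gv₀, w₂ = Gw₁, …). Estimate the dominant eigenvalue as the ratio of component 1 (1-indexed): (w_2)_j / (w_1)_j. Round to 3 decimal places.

w1 = Gv₀ = (6·1 + 2·1; 2·1 + 4·1) = (8, 6)
w2 = Gw1 = (6·8 + 2·6; 2·8 + 4·6) = (60, 40)
Ratio at component: 60 / 8 = 7.500

7.500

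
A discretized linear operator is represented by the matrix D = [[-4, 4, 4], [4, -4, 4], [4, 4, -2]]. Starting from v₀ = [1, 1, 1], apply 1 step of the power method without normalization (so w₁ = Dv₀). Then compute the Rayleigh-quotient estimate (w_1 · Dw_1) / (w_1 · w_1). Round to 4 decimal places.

λ ≈ 4.5882

w1 = Dv₀ = ((-4)·1 + 4·1 + 4·1; 4·1 + (-4)·1 + 4·1; 4·1 + 4·1 + (-2)·1) = (4, 4, 6)
Dw1 = (24, 24, 20)
w1·Dw1 = 4·24 + 4·24 + 6·20 = 312; w1·w1 = 4·4 + 4·4 + 6·6 = 68
λ ≈ 312/68 = 4.5882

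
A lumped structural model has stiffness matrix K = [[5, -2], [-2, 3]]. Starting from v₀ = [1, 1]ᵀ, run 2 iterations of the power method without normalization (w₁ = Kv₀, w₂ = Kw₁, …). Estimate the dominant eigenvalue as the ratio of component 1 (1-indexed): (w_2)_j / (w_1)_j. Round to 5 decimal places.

4.33333

w1 = Kv₀ = (5·1 + (-2)·1; (-2)·1 + 3·1) = (3, 1)
w2 = Kw1 = (5·3 + (-2)·1; (-2)·3 + 3·1) = (13, -3)
Ratio at component: 13 / 3 = 4.33333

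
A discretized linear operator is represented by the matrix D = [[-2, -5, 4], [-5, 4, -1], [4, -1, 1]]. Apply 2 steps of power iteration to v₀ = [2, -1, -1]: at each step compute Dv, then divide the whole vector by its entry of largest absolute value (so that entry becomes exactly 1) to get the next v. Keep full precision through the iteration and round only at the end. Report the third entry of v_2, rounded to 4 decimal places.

0.0874

Dv0 = (-3.00000, -13.00000, 8.00000); divide by -13.00000 → v1 = (0.23077, 1.00000, -0.61538)
Dv1 = (-7.92308, 3.46154, -0.69231); divide by -7.92308 → v2 = (1.00000, -0.43689, 0.08738)
Requested entry of v2: 9/103 = 0.0874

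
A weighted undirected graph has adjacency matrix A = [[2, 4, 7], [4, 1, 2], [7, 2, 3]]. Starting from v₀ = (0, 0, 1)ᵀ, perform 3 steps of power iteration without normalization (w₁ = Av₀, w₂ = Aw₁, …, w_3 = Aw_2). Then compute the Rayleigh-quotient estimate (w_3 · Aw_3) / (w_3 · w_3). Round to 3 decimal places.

11.153

w1 = Av₀ = (2·0 + 4·0 + 7·1; 4·0 + 1·0 + 2·1; 7·0 + 2·0 + 3·1) = (7, 2, 3)
w2 = Aw1 = (2·7 + 4·2 + 7·3; 4·7 + 1·2 + 2·3; 7·7 + 2·2 + 3·3) = (43, 36, 62)
w3 = Aw2 = (664, 332, 559)
Aw3 = (6569, 4106, 6989)
w3·Aw3 = 664·6569 + 332·4106 + 559·6989 = 9631859; w3·w3 = 664·664 + 332·332 + 559·559 = 863601
λ ≈ 9631859/863601 = 11.153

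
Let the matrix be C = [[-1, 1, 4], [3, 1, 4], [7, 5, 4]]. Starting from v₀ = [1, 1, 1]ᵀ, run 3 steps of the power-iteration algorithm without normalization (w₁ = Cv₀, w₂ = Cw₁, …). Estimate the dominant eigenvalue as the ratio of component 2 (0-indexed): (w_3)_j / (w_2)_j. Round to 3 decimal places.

w1 = Cv₀ = ((-1)·1 + 1·1 + 4·1; 3·1 + 1·1 + 4·1; 7·1 + 5·1 + 4·1) = (4, 8, 16)
w2 = Cw1 = ((-1)·4 + 1·8 + 4·16; 3·4 + 1·8 + 4·16; 7·4 + 5·8 + 4·16) = (68, 84, 132)
w3 = Cw2 = (544, 816, 1424)
Ratio at component: 1424 / 132 = 10.788

10.788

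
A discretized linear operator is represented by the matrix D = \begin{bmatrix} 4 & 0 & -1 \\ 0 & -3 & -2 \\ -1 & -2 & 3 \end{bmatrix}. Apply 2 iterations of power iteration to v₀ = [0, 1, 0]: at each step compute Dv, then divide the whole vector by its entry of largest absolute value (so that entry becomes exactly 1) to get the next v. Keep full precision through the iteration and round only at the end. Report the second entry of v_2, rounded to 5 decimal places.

1.00000

Dv0 = (0.000000, -3.000000, -2.000000); divide by -3.000000 → v1 = (0.000000, 1.000000, 0.666667)
Dv1 = (-0.666667, -4.333333, 0.000000); divide by -4.333333 → v2 = (0.153846, 1.000000, 0.000000)
Requested entry of v2: 13/13 = 1.00000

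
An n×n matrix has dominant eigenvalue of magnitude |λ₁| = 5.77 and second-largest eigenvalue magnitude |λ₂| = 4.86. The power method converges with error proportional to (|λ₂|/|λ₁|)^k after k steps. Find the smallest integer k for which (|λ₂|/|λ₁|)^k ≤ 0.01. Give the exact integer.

|λ₂/λ₁| = 4.86/5.77 = 0.84229
Need k ≥ ln(0.01) / ln(0.84229) = -4.6052 / -0.1716 ≈ 26.831
Smallest integer k satisfying the bound: 27

27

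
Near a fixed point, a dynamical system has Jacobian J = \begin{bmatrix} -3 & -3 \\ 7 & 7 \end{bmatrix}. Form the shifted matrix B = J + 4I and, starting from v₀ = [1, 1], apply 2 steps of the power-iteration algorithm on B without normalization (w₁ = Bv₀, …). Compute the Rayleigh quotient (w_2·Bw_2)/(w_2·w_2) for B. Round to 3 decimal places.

B = J + 4I has rows (1, -3); (7, 11)
w1 = Bv₀ = (1·1 + (-3)·1; 7·1 + 11·1) = (-2, 18)
w2 = Bw1 = (1·(-2) + (-3)·18; 7·(-2) + 11·18) = (-56, 184)
Bw2 = (-608, 1632)
w2·Bw2 = 334336; w2·w2 = 36992; μ ≈ 334336/36992 = 9.038

μ ≈ 9.038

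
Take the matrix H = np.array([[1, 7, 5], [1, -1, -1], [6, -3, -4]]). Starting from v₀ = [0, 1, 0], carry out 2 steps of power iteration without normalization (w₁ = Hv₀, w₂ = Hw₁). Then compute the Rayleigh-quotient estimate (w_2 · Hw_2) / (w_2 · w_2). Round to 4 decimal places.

-7.2670

w1 = Hv₀ = (7, -1, -3)
w2 = Hw1 = (-15, 11, 57)
Hw2 = (347, -83, -351)
w2·Hw2 = (-15)·347 + 11·(-83) + 57·(-351) = -26125; w2·w2 = (-15)·(-15) + 11·11 + 57·57 = 3595
λ ≈ -26125/3595 = -7.2670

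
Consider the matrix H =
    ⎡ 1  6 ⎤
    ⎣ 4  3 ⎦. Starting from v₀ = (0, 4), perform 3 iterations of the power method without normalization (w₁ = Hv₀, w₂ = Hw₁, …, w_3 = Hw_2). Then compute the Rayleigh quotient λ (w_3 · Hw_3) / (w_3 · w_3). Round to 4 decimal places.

w1 = Hv₀ = (24, 12)
w2 = Hw1 = (96, 132)
w3 = Hw2 = (888, 780)
Hw3 = (5568, 5892)
w3·Hw3 = 888·5568 + 780·5892 = 9540144; w3·w3 = 888·888 + 780·780 = 1396944
λ ≈ 9540144/1396944 = 6.8293

λ ≈ 6.8293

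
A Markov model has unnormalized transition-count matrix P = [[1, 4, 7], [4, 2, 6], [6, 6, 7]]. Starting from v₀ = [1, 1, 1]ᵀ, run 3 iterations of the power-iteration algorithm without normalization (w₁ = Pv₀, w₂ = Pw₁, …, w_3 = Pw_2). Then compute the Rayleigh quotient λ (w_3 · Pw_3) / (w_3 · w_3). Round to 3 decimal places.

15.112

w1 = Pv₀ = (1·1 + 4·1 + 7·1; 4·1 + 2·1 + 6·1; 6·1 + 6·1 + 7·1) = (12, 12, 19)
w2 = Pw1 = (1·12 + 4·12 + 7·19; 4·12 + 2·12 + 6·19; 6·12 + 6·12 + 7·19) = (193, 186, 277)
w3 = Pw2 = (2876, 2806, 4213)
Pw3 = (43591, 42394, 63583)
w3·Pw3 = 2876·43591 + 2806·42394 + 4213·63583 = 512200459; w3·w3 = 2876·2876 + 2806·2806 + 4213·4213 = 33894381
λ ≈ 512200459/33894381 = 15.112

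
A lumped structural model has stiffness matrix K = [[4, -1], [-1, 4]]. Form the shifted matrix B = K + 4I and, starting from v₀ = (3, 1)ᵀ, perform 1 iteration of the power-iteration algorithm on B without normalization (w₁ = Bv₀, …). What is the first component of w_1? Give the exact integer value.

B = K + 4I has rows (8, -1); (-1, 8)
w1 = Bv₀ = (23, 5)
Requested component of w1: 23

23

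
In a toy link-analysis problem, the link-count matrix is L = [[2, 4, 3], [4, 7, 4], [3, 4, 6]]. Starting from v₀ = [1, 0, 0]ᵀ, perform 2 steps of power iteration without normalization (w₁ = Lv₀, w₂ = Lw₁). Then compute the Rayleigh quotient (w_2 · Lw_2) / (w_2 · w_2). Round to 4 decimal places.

λ ≈ 12.8274

w1 = Lv₀ = (2·1 + 4·0 + 3·0; 4·1 + 7·0 + 4·0; 3·1 + 4·0 + 6·0) = (2, 4, 3)
w2 = Lw1 = (2·2 + 4·4 + 3·3; 4·2 + 7·4 + 4·3; 3·2 + 4·4 + 6·3) = (29, 48, 40)
Lw2 = (370, 612, 519)
w2·Lw2 = 29·370 + 48·612 + 40·519 = 60866; w2·w2 = 29·29 + 48·48 + 40·40 = 4745
λ ≈ 60866/4745 = 12.8274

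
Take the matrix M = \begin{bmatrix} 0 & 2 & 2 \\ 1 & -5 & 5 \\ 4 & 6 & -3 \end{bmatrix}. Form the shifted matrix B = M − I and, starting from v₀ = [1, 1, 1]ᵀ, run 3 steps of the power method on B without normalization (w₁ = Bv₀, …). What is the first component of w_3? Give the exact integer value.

B = M − I has rows (-1, 2, 2); (1, -6, 5); (4, 6, -4)
w1 = Bv₀ = ((-1)·1 + 2·1 + 2·1; 1·1 + (-6)·1 + 5·1; 4·1 + 6·1 + (-4)·1) = (3, 0, 6)
w2 = Bw1 = ((-1)·3 + 2·0 + 2·6; 1·3 + (-6)·0 + 5·6; 4·3 + 6·0 + (-4)·6) = (9, 33, -12)
w3 = Bw2 = (33, -249, 282)
Requested component of w3: 33

33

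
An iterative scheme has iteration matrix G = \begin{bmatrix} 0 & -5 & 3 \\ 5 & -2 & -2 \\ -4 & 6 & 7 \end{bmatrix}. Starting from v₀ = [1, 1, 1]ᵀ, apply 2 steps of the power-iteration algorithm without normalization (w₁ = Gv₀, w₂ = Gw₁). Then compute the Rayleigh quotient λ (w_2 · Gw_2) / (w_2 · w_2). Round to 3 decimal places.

3.934

w1 = Gv₀ = (0·1 + (-5)·1 + 3·1; 5·1 + (-2)·1 + (-2)·1; (-4)·1 + 6·1 + 7·1) = (-2, 1, 9)
w2 = Gw1 = (0·(-2) + (-5)·1 + 3·9; 5·(-2) + (-2)·1 + (-2)·9; (-4)·(-2) + 6·1 + 7·9) = (22, -30, 77)
Gw2 = (381, 16, 271)
w2·Gw2 = 22·381 + (-30)·16 + 77·271 = 28769; w2·w2 = 22·22 + (-30)·(-30) + 77·77 = 7313
λ ≈ 28769/7313 = 3.934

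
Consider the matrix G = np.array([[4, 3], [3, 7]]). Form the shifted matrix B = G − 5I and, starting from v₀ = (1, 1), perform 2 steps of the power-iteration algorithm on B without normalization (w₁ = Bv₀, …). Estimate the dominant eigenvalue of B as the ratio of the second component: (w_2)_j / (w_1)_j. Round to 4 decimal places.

3.2000

B = G − 5I has rows (-1, 3); (3, 2)
w1 = Bv₀ = ((-1)·1 + 3·1; 3·1 + 2·1) = (2, 5)
w2 = Bw1 = ((-1)·2 + 3·5; 3·2 + 2·5) = (13, 16)
Ratio: 16/5 = 3.2000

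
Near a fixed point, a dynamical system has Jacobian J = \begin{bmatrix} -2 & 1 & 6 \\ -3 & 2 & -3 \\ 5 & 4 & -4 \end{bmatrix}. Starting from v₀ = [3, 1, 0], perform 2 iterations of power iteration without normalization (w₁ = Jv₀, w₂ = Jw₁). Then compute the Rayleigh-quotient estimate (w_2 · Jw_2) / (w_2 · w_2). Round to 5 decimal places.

λ ≈ -6.97320

w1 = Jv₀ = ((-2)·3 + 1·1 + 6·0; (-3)·3 + 2·1 + (-3)·0; 5·3 + 4·1 + (-4)·0) = (-5, -7, 19)
w2 = Jw1 = ((-2)·(-5) + 1·(-7) + 6·19; (-3)·(-5) + 2·(-7) + (-3)·19; 5·(-5) + 4·(-7) + (-4)·19) = (117, -56, -129)
Jw2 = (-1064, -76, 877)
w2·Jw2 = 117·(-1064) + (-56)·(-76) + (-129)·877 = -233365; w2·w2 = 117·117 + (-56)·(-56) + (-129)·(-129) = 33466
λ ≈ -233365/33466 = -6.97320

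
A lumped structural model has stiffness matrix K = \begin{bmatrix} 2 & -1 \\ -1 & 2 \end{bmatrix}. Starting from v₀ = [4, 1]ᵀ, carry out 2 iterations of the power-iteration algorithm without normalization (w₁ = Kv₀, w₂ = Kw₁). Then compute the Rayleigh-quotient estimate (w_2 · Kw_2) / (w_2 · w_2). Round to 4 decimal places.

w1 = Kv₀ = (2·4 + (-1)·1; (-1)·4 + 2·1) = (7, -2)
w2 = Kw1 = (2·7 + (-1)·(-2); (-1)·7 + 2·(-2)) = (16, -11)
Kw2 = (43, -38)
w2·Kw2 = 16·43 + (-11)·(-38) = 1106; w2·w2 = 16·16 + (-11)·(-11) = 377
λ ≈ 1106/377 = 2.9337

2.9337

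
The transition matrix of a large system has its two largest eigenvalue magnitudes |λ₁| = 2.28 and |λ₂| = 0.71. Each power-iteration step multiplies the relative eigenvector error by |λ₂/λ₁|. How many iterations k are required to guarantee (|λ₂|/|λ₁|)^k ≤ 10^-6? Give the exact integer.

12

|λ₂/λ₁| = 0.71/2.28 = 0.31140
Need k ≥ ln(10^-6) / ln(0.31140) = -13.8155 / -1.1667 ≈ 11.842
Smallest integer k satisfying the bound: 12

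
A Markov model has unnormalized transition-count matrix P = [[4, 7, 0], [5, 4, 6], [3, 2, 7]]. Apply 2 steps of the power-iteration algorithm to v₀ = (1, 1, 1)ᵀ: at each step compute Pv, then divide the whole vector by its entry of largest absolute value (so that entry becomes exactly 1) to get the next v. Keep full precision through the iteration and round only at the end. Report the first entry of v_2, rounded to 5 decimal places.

Pv0 = (11.000000, 15.000000, 12.000000); divide by 15.000000 → v1 = (0.733333, 1.000000, 0.800000)
Pv1 = (9.933333, 12.466667, 9.800000); divide by 12.466667 → v2 = (0.796791, 1.000000, 0.786096)
Requested entry of v2: 149/187 = 0.79679

0.79679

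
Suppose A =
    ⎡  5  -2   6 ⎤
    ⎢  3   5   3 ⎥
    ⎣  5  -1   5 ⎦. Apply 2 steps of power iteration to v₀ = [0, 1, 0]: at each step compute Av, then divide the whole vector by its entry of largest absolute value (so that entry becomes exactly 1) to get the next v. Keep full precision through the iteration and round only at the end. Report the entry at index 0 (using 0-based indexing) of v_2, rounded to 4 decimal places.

1.0000

Av0 = (-2.00000, 5.00000, -1.00000); divide by 5.00000 → v1 = (-0.40000, 1.00000, -0.20000)
Av1 = (-5.20000, 3.20000, -4.00000); divide by -5.20000 → v2 = (1.00000, -0.61538, 0.76923)
Requested entry of v2: -26/-26 = 1.0000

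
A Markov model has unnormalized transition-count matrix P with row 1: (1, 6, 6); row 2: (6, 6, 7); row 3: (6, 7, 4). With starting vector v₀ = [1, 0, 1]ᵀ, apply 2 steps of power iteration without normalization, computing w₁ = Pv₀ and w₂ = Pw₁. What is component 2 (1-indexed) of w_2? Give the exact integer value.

190

w1 = Pv₀ = (1·1 + 6·0 + 6·1; 6·1 + 6·0 + 7·1; 6·1 + 7·0 + 4·1) = (7, 13, 10)
w2 = Pw1 = (1·7 + 6·13 + 6·10; 6·7 + 6·13 + 7·10; 6·7 + 7·13 + 4·10) = (145, 190, 173)
The requested component of w2 is 190.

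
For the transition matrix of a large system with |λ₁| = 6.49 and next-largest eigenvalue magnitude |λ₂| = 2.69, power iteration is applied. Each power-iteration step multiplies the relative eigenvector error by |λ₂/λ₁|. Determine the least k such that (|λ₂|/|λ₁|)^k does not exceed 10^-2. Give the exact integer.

6

|λ₂/λ₁| = 2.69/6.49 = 0.41448
Need k ≥ ln(10^-2) / ln(0.41448) = -4.6052 / -0.8807 ≈ 5.229
Smallest integer k satisfying the bound: 6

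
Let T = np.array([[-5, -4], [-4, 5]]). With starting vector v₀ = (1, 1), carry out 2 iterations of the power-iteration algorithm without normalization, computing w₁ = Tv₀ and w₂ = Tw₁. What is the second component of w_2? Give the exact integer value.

w1 = Tv₀ = (-9, 1)
w2 = Tw1 = (41, 41)
The requested component of w2 is 41.

41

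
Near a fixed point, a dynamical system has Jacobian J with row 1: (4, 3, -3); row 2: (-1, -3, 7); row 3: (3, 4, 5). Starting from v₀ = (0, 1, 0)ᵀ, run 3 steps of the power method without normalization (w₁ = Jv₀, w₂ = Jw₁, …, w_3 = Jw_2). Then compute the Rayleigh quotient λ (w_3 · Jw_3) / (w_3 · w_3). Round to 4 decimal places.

λ ≈ 6.3138

w1 = Jv₀ = (4·0 + 3·1 + (-3)·0; (-1)·0 + (-3)·1 + 7·0; 3·0 + 4·1 + 5·0) = (3, -3, 4)
w2 = Jw1 = (4·3 + 3·(-3) + (-3)·4; (-1)·3 + (-3)·(-3) + 7·4; 3·3 + 4·(-3) + 5·4) = (-9, 34, 17)
w3 = Jw2 = (15, 26, 194)
Jw3 = (-444, 1265, 1119)
w3·Jw3 = 15·(-444) + 26·1265 + 194·1119 = 243316; w3·w3 = 15·15 + 26·26 + 194·194 = 38537
λ ≈ 243316/38537 = 6.3138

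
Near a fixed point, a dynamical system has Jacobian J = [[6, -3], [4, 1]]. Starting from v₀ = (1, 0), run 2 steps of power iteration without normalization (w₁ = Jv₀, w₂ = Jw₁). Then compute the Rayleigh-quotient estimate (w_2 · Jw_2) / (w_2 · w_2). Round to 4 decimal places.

3.6118

w1 = Jv₀ = (6·1 + (-3)·0; 4·1 + 1·0) = (6, 4)
w2 = Jw1 = (6·6 + (-3)·4; 4·6 + 1·4) = (24, 28)
Jw2 = (60, 124)
w2·Jw2 = 24·60 + 28·124 = 4912; w2·w2 = 24·24 + 28·28 = 1360
λ ≈ 4912/1360 = 3.6118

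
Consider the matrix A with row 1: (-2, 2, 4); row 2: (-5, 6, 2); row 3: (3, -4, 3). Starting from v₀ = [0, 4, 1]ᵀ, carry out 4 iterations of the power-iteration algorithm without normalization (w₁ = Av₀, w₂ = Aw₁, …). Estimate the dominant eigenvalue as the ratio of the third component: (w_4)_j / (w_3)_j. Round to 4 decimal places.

λ ≈ 6.0074

w1 = Av₀ = (12, 26, -13)
w2 = Aw1 = (-24, 70, -107)
w3 = Aw2 = (-240, 326, -673)
w4 = Aw3 = (-1560, 1810, -4043)
Ratio at component: -4043 / -673 = 6.0074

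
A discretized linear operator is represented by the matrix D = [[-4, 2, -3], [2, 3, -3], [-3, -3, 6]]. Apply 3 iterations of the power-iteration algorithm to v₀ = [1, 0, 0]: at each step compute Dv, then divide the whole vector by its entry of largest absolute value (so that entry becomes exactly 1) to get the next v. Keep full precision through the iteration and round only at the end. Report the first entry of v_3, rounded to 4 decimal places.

0.3667

Dv0 = (-4.00000, 2.00000, -3.00000); divide by -4.00000 → v1 = (1.00000, -0.50000, 0.75000)
Dv1 = (-7.25000, -1.75000, 3.00000); divide by -7.25000 → v2 = (1.00000, 0.24138, -0.41379)
Dv2 = (-2.27586, 3.96552, -6.20690); divide by -6.20690 → v3 = (0.36667, -0.63889, 1.00000)
Requested entry of v3: -66/-180 = 0.3667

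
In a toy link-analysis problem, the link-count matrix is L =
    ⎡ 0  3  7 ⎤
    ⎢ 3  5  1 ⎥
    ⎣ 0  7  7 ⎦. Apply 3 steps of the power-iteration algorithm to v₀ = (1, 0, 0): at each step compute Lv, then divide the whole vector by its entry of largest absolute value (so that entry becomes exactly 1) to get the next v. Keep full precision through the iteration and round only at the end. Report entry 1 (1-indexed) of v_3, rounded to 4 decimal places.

Lv0 = (0.00000, 3.00000, 0.00000); divide by 3.00000 → v1 = (0.00000, 1.00000, 0.00000)
Lv1 = (3.00000, 5.00000, 7.00000); divide by 7.00000 → v2 = (0.42857, 0.71429, 1.00000)
Lv2 = (9.14286, 5.85714, 12.00000); divide by 12.00000 → v3 = (0.76190, 0.48810, 1.00000)
Requested entry of v3: 192/252 = 0.7619

0.7619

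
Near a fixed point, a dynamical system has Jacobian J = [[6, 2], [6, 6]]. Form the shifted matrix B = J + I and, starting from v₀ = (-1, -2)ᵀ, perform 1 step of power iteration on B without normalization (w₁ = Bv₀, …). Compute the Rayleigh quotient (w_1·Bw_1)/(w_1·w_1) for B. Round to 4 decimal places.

μ ≈ 10.3781

B = J + I has rows (7, 2); (6, 7)
w1 = Bv₀ = (7·(-1) + 2·(-2); 6·(-1) + 7·(-2)) = (-11, -20)
Bw1 = (-117, -206)
w1·Bw1 = 5407; w1·w1 = 521; μ ≈ 5407/521 = 10.3781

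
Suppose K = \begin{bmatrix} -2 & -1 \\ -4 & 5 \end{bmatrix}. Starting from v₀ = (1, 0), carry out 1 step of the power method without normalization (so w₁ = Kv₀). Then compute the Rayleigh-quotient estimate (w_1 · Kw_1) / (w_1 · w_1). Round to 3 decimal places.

λ ≈ 1.600

w1 = Kv₀ = ((-2)·1 + (-1)·0; (-4)·1 + 5·0) = (-2, -4)
Kw1 = (8, -12)
w1·Kw1 = (-2)·8 + (-4)·(-12) = 32; w1·w1 = (-2)·(-2) + (-4)·(-4) = 20
λ ≈ 32/20 = 1.600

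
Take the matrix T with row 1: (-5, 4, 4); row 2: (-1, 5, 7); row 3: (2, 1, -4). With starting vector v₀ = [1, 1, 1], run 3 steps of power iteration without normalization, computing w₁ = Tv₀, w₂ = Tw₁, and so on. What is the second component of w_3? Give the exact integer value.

347

w1 = Tv₀ = ((-5)·1 + 4·1 + 4·1; (-1)·1 + 5·1 + 7·1; 2·1 + 1·1 + (-4)·1) = (3, 11, -1)
w2 = Tw1 = ((-5)·3 + 4·11 + 4·(-1); (-1)·3 + 5·11 + 7·(-1); 2·3 + 1·11 + (-4)·(-1)) = (25, 45, 21)
w3 = Tw2 = (139, 347, 11)
The requested component of w3 is 347.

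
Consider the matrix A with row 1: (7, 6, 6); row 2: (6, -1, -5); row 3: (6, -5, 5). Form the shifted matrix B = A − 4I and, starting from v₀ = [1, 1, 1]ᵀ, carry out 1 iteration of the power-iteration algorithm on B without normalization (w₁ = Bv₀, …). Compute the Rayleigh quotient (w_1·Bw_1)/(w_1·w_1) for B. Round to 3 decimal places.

μ ≈ 1.302

B = A − 4I has rows (3, 6, 6); (6, -5, -5); (6, -5, 1)
w1 = Bv₀ = (3·1 + 6·1 + 6·1; 6·1 + (-5)·1 + (-5)·1; 6·1 + (-5)·1 + 1·1) = (15, -4, 2)
Bw1 = (33, 100, 112)
w1·Bw1 = 319; w1·w1 = 245; μ ≈ 319/245 = 1.302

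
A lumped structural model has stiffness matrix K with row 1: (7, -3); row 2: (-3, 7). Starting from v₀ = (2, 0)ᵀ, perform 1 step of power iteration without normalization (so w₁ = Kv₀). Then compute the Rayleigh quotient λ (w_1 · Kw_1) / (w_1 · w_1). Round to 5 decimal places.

w1 = Kv₀ = (14, -6)
Kw1 = (116, -84)
w1·Kw1 = 14·116 + (-6)·(-84) = 2128; w1·w1 = 14·14 + (-6)·(-6) = 232
λ ≈ 2128/232 = 9.17241

9.17241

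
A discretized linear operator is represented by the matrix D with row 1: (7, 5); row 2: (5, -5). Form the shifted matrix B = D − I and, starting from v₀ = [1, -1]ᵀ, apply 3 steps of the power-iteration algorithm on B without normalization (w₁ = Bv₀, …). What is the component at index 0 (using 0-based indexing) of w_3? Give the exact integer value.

61

B = D − I has rows (6, 5); (5, -6)
w1 = Bv₀ = (1, 11)
w2 = Bw1 = (61, -61)
w3 = Bw2 = (61, 671)
Requested component of w3: 61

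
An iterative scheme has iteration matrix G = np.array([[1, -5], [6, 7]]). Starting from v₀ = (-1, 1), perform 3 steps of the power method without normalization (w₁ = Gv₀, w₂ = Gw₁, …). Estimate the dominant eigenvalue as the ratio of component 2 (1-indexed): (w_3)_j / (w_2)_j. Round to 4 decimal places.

9.2759

w1 = Gv₀ = (-6, 1)
w2 = Gw1 = (-11, -29)
w3 = Gw2 = (134, -269)
Ratio at component: -269 / -29 = 9.2759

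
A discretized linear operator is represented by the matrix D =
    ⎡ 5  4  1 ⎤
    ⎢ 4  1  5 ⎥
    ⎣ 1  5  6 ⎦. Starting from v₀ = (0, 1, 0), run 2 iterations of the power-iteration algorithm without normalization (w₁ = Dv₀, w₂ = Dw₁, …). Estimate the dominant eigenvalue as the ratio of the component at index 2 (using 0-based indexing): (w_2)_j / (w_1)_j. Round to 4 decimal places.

7.8000

w1 = Dv₀ = (5·0 + 4·1 + 1·0; 4·0 + 1·1 + 5·0; 1·0 + 5·1 + 6·0) = (4, 1, 5)
w2 = Dw1 = (5·4 + 4·1 + 1·5; 4·4 + 1·1 + 5·5; 1·4 + 5·1 + 6·5) = (29, 42, 39)
Ratio at component: 39 / 5 = 7.8000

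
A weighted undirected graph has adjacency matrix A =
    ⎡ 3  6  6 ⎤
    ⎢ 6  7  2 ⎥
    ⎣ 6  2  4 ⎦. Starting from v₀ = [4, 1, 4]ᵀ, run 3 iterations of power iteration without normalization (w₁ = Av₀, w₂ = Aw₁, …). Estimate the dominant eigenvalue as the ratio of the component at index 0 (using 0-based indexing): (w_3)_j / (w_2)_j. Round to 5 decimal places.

w1 = Av₀ = (3·4 + 6·1 + 6·4; 6·4 + 7·1 + 2·4; 6·4 + 2·1 + 4·4) = (42, 39, 42)
w2 = Aw1 = (3·42 + 6·39 + 6·42; 6·42 + 7·39 + 2·42; 6·42 + 2·39 + 4·42) = (612, 609, 498)
w3 = Aw2 = (8478, 8931, 6882)
Ratio at component: 8478 / 612 = 13.85294

13.85294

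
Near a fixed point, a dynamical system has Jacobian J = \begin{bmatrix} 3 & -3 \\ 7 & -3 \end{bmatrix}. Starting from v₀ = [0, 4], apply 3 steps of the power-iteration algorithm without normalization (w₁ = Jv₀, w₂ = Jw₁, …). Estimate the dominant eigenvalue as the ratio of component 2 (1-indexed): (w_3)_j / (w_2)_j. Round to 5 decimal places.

λ ≈ -3.00000

w1 = Jv₀ = (-12, -12)
w2 = Jw1 = (0, -48)
w3 = Jw2 = (144, 144)
Ratio at component: 144 / -48 = -3.00000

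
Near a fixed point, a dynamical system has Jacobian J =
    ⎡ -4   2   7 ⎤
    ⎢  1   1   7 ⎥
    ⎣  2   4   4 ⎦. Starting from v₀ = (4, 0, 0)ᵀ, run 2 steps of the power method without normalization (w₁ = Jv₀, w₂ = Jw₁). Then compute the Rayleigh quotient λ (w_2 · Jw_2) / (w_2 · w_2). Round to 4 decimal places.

w1 = Jv₀ = ((-4)·4 + 2·0 + 7·0; 1·4 + 1·0 + 7·0; 2·4 + 4·0 + 4·0) = (-16, 4, 8)
w2 = Jw1 = ((-4)·(-16) + 2·4 + 7·8; 1·(-16) + 1·4 + 7·8; 2·(-16) + 4·4 + 4·8) = (128, 44, 16)
Jw2 = (-312, 284, 496)
w2·Jw2 = 128·(-312) + 44·284 + 16·496 = -19504; w2·w2 = 128·128 + 44·44 + 16·16 = 18576
λ ≈ -19504/18576 = -1.0500

-1.0500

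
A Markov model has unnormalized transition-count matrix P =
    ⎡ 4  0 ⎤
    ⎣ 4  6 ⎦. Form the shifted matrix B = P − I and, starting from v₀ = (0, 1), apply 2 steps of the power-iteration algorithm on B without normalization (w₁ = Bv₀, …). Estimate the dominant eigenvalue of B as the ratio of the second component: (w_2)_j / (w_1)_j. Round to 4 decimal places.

μ ≈ 5.0000

B = P − I has rows (3, 0); (4, 5)
w1 = Bv₀ = (0, 5)
w2 = Bw1 = (0, 25)
Ratio: 25/5 = 5.0000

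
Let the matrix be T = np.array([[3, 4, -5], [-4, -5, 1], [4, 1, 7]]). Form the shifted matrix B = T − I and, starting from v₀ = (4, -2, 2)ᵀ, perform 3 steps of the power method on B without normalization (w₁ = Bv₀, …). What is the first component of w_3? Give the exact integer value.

-574

B = T − I has rows (2, 4, -5); (-4, -6, 1); (4, 1, 6)
w1 = Bv₀ = (-10, -2, 26)
w2 = Bw1 = (-158, 78, 114)
w3 = Bw2 = (-574, 278, 130)
Requested component of w3: -574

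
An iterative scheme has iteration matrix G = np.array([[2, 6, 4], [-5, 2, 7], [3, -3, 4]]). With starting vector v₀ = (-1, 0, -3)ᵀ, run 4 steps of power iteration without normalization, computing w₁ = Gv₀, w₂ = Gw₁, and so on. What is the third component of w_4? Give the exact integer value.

w1 = Gv₀ = (-14, -16, -15)
w2 = Gw1 = (-184, -67, -54)
w3 = Gw2 = (-986, 408, -567)
w4 = Gw3 = (-1792, 1777, -6450)
The requested component of w4 is -6450.

-6450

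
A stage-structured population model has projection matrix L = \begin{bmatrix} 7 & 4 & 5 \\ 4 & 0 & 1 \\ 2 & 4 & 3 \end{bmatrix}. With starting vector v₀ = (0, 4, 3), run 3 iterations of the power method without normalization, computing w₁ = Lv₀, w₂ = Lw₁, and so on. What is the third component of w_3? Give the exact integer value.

1751

w1 = Lv₀ = (7·0 + 4·4 + 5·3; 4·0 + 0·4 + 1·3; 2·0 + 4·4 + 3·3) = (31, 3, 25)
w2 = Lw1 = (7·31 + 4·3 + 5·25; 4·31 + 0·3 + 1·25; 2·31 + 4·3 + 3·25) = (354, 149, 149)
w3 = Lw2 = (3819, 1565, 1751)
The requested component of w3 is 1751.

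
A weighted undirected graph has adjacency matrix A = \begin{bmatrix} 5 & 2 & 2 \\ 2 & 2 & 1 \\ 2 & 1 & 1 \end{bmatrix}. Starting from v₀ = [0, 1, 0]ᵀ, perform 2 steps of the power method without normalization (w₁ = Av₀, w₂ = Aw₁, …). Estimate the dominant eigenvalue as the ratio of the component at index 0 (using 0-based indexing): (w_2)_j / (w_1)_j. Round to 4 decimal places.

8.0000

w1 = Av₀ = (5·0 + 2·1 + 2·0; 2·0 + 2·1 + 1·0; 2·0 + 1·1 + 1·0) = (2, 2, 1)
w2 = Aw1 = (5·2 + 2·2 + 2·1; 2·2 + 2·2 + 1·1; 2·2 + 1·2 + 1·1) = (16, 9, 7)
Ratio at component: 16 / 2 = 8.0000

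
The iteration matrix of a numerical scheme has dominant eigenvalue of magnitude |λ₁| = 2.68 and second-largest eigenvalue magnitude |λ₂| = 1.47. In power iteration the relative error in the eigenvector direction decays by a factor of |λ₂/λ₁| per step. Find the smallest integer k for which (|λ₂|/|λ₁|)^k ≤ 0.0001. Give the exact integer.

|λ₂/λ₁| = 1.47/2.68 = 0.54851
Need k ≥ ln(0.0001) / ln(0.54851) = -9.2103 / -0.6006 ≈ 15.336
Smallest integer k satisfying the bound: 16

16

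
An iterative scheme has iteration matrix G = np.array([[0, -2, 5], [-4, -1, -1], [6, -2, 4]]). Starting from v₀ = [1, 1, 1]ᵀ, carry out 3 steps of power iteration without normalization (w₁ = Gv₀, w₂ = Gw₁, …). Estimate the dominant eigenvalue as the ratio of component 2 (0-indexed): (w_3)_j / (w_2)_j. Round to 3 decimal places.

9.484

w1 = Gv₀ = (3, -6, 8)
w2 = Gw1 = (52, -14, 62)
w3 = Gw2 = (338, -256, 588)
Ratio at component: 588 / 62 = 9.484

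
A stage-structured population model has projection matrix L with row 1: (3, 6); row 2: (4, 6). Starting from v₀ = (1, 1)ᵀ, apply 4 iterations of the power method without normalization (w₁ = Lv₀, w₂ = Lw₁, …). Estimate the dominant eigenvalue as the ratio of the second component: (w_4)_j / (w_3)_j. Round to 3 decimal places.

w1 = Lv₀ = (3·1 + 6·1; 4·1 + 6·1) = (9, 10)
w2 = Lw1 = (3·9 + 6·10; 4·9 + 6·10) = (87, 96)
w3 = Lw2 = (837, 924)
w4 = Lw3 = (8055, 8892)
Ratio at component: 8892 / 924 = 9.623

9.623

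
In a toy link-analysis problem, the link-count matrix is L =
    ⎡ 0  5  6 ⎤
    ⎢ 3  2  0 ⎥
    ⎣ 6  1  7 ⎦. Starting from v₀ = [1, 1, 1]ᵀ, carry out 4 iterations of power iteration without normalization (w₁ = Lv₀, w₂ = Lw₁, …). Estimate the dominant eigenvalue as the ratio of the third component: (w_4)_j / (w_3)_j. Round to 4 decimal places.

11.1420

w1 = Lv₀ = (11, 5, 14)
w2 = Lw1 = (109, 43, 169)
w3 = Lw2 = (1229, 413, 1880)
w4 = Lw3 = (13345, 4513, 20947)
Ratio at component: 20947 / 1880 = 11.1420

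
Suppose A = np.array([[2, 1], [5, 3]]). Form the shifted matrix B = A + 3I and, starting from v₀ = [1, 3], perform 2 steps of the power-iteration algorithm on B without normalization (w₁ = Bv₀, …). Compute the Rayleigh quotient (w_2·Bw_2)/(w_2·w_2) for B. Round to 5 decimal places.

7.77587

B = A + 3I has rows (5, 1); (5, 6)
w1 = Bv₀ = (5·1 + 1·3; 5·1 + 6·3) = (8, 23)
w2 = Bw1 = (5·8 + 1·23; 5·8 + 6·23) = (63, 178)
Bw2 = (493, 1383)
w2·Bw2 = 277233; w2·w2 = 35653; μ ≈ 277233/35653 = 7.77587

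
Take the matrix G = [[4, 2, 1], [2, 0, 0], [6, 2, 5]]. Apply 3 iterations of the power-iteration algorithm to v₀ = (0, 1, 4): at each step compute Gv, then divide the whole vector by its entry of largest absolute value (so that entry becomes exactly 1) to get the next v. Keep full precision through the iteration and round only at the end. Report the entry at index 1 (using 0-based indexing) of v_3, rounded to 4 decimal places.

0.0893

Gv0 = (6.00000, 0.00000, 22.00000); divide by 22.00000 → v1 = (0.27273, 0.00000, 1.00000)
Gv1 = (2.09091, 0.54545, 6.63636); divide by 6.63636 → v2 = (0.31507, 0.08219, 1.00000)
Gv2 = (2.42466, 0.63014, 7.05479); divide by 7.05479 → v3 = (0.34369, 0.08932, 1.00000)
Requested entry of v3: 92/1030 = 0.0893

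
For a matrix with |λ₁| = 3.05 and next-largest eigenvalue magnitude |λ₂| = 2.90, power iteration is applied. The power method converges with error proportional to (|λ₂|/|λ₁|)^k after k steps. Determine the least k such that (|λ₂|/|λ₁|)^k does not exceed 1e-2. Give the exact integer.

|λ₂/λ₁| = 2.90/3.05 = 0.95082
Need k ≥ ln(1e-2) / ln(0.95082) = -4.6052 / -0.0504 ≈ 91.317
Smallest integer k satisfying the bound: 92

92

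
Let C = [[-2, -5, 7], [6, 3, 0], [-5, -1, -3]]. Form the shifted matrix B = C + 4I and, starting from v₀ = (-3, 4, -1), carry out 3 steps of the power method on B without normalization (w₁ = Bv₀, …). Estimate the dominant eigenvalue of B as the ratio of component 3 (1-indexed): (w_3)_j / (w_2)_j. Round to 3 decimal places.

μ ≈ 3.170

B = C + 4I has rows (2, -5, 7); (6, 7, 0); (-5, -1, 1)
w1 = Bv₀ = (2·(-3) + (-5)·4 + 7·(-1); 6·(-3) + 7·4 + 0·(-1); (-5)·(-3) + (-1)·4 + 1·(-1)) = (-33, 10, 10)
w2 = Bw1 = (2·(-33) + (-5)·10 + 7·10; 6·(-33) + 7·10 + 0·10; (-5)·(-33) + (-1)·10 + 1·10) = (-46, -128, 165)
w3 = Bw2 = (1703, -1172, 523)
Ratio: 523/165 = 3.170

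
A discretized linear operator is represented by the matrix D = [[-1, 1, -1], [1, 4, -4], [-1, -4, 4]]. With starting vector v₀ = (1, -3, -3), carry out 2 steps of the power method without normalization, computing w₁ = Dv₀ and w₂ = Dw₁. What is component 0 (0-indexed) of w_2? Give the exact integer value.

3

w1 = Dv₀ = ((-1)·1 + 1·(-3) + (-1)·(-3); 1·1 + 4·(-3) + (-4)·(-3); (-1)·1 + (-4)·(-3) + 4·(-3)) = (-1, 1, -1)
w2 = Dw1 = ((-1)·(-1) + 1·1 + (-1)·(-1); 1·(-1) + 4·1 + (-4)·(-1); (-1)·(-1) + (-4)·1 + 4·(-1)) = (3, 7, -7)
The requested component of w2 is 3.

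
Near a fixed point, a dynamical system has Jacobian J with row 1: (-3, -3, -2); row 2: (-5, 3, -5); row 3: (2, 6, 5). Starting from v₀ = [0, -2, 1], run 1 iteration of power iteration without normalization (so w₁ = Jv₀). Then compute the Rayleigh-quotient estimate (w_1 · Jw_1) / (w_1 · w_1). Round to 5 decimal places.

w1 = Jv₀ = (4, -11, -7)
Jw1 = (35, -18, -93)
w1·Jw1 = 4·35 + (-11)·(-18) + (-7)·(-93) = 989; w1·w1 = 4·4 + (-11)·(-11) + (-7)·(-7) = 186
λ ≈ 989/186 = 5.31720

λ ≈ 5.31720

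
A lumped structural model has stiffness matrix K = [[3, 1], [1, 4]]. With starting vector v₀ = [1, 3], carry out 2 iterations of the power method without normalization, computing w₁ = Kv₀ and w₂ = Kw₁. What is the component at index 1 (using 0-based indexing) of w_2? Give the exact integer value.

58

w1 = Kv₀ = (6, 13)
w2 = Kw1 = (31, 58)
The requested component of w2 is 58.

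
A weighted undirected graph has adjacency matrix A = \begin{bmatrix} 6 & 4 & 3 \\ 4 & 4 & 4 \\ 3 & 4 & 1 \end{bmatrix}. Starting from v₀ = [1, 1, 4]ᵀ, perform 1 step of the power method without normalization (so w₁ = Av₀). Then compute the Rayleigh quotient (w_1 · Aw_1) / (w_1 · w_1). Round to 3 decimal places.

λ ≈ 11.107

w1 = Av₀ = (6·1 + 4·1 + 3·4; 4·1 + 4·1 + 4·4; 3·1 + 4·1 + 1·4) = (22, 24, 11)
Aw1 = (261, 228, 173)
w1·Aw1 = 22·261 + 24·228 + 11·173 = 13117; w1·w1 = 22·22 + 24·24 + 11·11 = 1181
λ ≈ 13117/1181 = 11.107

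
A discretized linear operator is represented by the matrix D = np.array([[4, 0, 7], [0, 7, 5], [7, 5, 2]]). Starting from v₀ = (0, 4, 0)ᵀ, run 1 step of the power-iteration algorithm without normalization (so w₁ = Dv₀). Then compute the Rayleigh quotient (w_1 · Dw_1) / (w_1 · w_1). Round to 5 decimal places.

w1 = Dv₀ = (0, 28, 20)
Dw1 = (140, 296, 180)
w1·Dw1 = 0·140 + 28·296 + 20·180 = 11888; w1·w1 = 0·0 + 28·28 + 20·20 = 1184
λ ≈ 11888/1184 = 10.04054

λ ≈ 10.04054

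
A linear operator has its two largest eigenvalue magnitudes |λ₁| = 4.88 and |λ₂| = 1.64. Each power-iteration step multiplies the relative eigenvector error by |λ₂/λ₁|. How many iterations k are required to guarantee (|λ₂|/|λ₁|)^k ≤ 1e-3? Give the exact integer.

7

|λ₂/λ₁| = 1.64/4.88 = 0.33607
Need k ≥ ln(1e-3) / ln(0.33607) = -6.9078 / -1.0904 ≈ 6.335
Smallest integer k satisfying the bound: 7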